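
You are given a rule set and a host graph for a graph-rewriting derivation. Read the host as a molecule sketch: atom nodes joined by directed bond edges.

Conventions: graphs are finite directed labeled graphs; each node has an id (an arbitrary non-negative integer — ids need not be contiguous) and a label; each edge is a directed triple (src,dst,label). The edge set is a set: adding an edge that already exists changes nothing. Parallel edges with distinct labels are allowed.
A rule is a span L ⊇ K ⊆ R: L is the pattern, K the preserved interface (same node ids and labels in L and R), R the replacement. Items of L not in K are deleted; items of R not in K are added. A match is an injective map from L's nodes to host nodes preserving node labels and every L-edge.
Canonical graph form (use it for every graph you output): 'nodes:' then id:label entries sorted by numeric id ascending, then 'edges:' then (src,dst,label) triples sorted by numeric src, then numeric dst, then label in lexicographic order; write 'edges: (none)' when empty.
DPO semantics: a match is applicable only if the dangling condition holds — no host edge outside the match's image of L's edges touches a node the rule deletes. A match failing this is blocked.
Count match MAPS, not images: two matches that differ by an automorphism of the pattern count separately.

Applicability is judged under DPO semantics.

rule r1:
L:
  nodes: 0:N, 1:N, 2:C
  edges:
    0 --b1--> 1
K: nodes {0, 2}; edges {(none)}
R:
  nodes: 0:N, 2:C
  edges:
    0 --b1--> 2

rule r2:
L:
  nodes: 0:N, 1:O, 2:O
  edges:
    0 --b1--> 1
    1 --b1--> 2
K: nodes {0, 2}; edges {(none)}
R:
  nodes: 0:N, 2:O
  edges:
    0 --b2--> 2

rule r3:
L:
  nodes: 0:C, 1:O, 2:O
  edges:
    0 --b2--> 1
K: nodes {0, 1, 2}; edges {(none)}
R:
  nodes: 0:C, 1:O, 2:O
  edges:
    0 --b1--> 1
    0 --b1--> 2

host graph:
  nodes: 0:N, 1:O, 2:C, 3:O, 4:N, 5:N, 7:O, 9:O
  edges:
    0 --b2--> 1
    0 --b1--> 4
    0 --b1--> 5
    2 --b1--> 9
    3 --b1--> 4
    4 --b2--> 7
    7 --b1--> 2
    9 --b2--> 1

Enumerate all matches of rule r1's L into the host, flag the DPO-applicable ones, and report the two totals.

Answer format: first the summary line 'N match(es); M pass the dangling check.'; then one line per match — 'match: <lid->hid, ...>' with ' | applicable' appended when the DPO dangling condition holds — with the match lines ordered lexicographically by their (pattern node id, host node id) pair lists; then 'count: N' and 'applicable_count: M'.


2 match(es); 1 pass the dangling check.
match: 0->0, 1->4, 2->2
match: 0->0, 1->5, 2->2 | applicable
count: 2
applicable_count: 1


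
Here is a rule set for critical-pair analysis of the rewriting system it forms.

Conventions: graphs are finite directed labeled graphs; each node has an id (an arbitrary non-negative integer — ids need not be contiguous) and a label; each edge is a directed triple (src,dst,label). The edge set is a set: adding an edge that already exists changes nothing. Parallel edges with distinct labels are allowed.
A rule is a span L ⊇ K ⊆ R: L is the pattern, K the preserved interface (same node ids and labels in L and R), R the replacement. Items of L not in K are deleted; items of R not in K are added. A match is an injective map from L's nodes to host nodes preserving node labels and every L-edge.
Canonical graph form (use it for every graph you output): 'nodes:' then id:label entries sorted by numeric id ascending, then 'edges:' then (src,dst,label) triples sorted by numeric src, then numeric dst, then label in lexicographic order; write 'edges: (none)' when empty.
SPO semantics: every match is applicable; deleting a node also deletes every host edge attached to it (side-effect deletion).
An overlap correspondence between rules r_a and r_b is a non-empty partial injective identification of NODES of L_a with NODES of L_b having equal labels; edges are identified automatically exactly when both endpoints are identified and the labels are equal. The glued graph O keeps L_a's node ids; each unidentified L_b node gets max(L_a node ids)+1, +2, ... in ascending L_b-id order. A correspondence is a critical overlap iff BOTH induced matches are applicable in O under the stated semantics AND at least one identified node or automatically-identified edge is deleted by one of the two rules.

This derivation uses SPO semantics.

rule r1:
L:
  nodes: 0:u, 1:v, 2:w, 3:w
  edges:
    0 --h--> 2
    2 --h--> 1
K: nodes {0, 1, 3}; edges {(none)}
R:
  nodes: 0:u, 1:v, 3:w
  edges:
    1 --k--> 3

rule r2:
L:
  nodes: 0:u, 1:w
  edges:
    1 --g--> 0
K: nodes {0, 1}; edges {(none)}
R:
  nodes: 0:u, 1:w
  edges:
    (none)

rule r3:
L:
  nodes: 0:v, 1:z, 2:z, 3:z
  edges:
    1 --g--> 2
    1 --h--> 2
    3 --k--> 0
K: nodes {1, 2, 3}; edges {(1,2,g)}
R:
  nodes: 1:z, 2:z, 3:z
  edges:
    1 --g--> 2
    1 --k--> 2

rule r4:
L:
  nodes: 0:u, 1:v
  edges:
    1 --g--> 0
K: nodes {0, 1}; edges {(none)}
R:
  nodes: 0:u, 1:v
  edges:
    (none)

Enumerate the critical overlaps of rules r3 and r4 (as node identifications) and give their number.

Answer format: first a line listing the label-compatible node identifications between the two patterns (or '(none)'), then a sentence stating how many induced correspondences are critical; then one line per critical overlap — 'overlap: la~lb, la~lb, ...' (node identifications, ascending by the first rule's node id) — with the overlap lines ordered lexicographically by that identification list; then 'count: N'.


label-compatible node identifications between L(r3) and L(r4): 0~1
1 of the induced correspondences is a critical overlap of r3 and r4.
overlap: 0~1
count: 1


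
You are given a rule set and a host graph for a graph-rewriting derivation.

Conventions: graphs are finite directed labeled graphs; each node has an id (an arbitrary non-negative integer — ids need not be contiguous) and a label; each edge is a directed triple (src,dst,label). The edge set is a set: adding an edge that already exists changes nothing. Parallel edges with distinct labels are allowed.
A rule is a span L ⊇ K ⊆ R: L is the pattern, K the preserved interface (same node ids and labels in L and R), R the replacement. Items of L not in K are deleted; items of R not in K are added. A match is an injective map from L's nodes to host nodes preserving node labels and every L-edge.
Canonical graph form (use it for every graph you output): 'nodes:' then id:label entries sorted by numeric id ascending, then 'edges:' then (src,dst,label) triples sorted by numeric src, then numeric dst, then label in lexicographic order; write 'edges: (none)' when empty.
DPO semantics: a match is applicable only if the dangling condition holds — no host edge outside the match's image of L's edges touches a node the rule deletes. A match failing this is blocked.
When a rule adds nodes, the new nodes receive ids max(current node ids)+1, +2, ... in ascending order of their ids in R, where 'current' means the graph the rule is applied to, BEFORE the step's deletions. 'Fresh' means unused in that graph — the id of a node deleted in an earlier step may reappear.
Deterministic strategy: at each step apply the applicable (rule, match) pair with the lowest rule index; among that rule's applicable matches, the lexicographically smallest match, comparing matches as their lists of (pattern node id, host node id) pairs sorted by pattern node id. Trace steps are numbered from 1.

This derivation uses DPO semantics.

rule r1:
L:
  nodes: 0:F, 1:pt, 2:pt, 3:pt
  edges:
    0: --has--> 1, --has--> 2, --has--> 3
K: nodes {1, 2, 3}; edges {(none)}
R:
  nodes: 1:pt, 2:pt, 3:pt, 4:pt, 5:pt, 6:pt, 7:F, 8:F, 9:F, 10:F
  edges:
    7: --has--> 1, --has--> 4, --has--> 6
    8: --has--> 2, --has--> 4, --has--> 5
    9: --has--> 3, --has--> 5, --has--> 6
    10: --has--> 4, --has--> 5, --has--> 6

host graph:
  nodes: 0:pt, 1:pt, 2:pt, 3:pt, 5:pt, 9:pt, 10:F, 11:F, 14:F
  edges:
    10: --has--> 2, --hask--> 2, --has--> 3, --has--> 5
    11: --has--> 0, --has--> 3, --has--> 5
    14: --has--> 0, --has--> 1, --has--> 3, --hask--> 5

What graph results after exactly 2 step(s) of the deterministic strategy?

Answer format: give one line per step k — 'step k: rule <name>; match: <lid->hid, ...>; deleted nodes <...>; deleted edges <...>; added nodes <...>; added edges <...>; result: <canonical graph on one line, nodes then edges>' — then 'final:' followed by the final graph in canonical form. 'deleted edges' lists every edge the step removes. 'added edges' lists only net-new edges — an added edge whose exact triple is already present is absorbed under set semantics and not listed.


step 1: rule r1; match: 0->11, 1->0, 2->3, 3->5; deleted nodes 11; deleted edges (11,0,has); (11,3,has); (11,5,has); added nodes 15, 16, 17, 18, 19, 20, 21; added edges (18,0,has); (18,15,has); (18,17,has); (19,3,has); (19,15,has); (19,16,has); (20,5,has); (20,16,has); (20,17,has); (21,15,has); (21,16,has); (21,17,has); result: nodes: 0:pt, 1:pt, 2:pt, 3:pt, 5:pt, 9:pt, 10:F, 14:F, 15:pt, 16:pt, 17:pt, 18:F, 19:F, 20:F, 21:F edges: (10,2,has); (10,2,hask); (10,3,has); (10,5,has); (14,0,has); (14,1,has); (14,3,has); (14,5,hask); (18,0,has); (18,15,has); (18,17,has); (19,3,has); (19,15,has); (19,16,has); (20,5,has); (20,16,has); (20,17,has); (21,15,has); (21,16,has); (21,17,has)
step 2: rule r1; match: 0->18, 1->0, 2->15, 3->17; deleted nodes 18; deleted edges (18,0,has); (18,15,has); (18,17,has); added nodes 22, 23, 24, 25, 26, 27, 28; added edges (25,0,has); (25,22,has); (25,24,has); (26,15,has); (26,22,has); (26,23,has); (27,17,has); (27,23,has); (27,24,has); (28,22,has); (28,23,has); (28,24,has); result: nodes: 0:pt, 1:pt, 2:pt, 3:pt, 5:pt, 9:pt, 10:F, 14:F, 15:pt, 16:pt, 17:pt, 19:F, 20:F, 21:F, 22:pt, 23:pt, 24:pt, 25:F, 26:F, 27:F, 28:F edges: (10,2,has); (10,2,hask); (10,3,has); (10,5,has); (14,0,has); (14,1,has); (14,3,has); (14,5,hask); (19,3,has); (19,15,has); (19,16,has); (20,5,has); (20,16,has); (20,17,has); (21,15,has); (21,16,has); (21,17,has); (25,0,has); (25,22,has); (25,24,has); (26,15,has); (26,22,has); (26,23,has); (27,17,has); (27,23,has); (27,24,has); (28,22,has); (28,23,has); (28,24,has)
final:
nodes: 0:pt, 1:pt, 2:pt, 3:pt, 5:pt, 9:pt, 10:F, 14:F, 15:pt, 16:pt, 17:pt, 19:F, 20:F, 21:F, 22:pt, 23:pt, 24:pt, 25:F, 26:F, 27:F, 28:F
edges: (10,2,has); (10,2,hask); (10,3,has); (10,5,has); (14,0,has); (14,1,has); (14,3,has); (14,5,hask); (19,3,has); (19,15,has); (19,16,has); (20,5,has); (20,16,has); (20,17,has); (21,15,has); (21,16,has); (21,17,has); (25,0,has); (25,22,has); (25,24,has); (26,15,has); (26,22,has); (26,23,has); (27,17,has); (27,23,has); (27,24,has); (28,22,has); (28,23,has); (28,24,has)


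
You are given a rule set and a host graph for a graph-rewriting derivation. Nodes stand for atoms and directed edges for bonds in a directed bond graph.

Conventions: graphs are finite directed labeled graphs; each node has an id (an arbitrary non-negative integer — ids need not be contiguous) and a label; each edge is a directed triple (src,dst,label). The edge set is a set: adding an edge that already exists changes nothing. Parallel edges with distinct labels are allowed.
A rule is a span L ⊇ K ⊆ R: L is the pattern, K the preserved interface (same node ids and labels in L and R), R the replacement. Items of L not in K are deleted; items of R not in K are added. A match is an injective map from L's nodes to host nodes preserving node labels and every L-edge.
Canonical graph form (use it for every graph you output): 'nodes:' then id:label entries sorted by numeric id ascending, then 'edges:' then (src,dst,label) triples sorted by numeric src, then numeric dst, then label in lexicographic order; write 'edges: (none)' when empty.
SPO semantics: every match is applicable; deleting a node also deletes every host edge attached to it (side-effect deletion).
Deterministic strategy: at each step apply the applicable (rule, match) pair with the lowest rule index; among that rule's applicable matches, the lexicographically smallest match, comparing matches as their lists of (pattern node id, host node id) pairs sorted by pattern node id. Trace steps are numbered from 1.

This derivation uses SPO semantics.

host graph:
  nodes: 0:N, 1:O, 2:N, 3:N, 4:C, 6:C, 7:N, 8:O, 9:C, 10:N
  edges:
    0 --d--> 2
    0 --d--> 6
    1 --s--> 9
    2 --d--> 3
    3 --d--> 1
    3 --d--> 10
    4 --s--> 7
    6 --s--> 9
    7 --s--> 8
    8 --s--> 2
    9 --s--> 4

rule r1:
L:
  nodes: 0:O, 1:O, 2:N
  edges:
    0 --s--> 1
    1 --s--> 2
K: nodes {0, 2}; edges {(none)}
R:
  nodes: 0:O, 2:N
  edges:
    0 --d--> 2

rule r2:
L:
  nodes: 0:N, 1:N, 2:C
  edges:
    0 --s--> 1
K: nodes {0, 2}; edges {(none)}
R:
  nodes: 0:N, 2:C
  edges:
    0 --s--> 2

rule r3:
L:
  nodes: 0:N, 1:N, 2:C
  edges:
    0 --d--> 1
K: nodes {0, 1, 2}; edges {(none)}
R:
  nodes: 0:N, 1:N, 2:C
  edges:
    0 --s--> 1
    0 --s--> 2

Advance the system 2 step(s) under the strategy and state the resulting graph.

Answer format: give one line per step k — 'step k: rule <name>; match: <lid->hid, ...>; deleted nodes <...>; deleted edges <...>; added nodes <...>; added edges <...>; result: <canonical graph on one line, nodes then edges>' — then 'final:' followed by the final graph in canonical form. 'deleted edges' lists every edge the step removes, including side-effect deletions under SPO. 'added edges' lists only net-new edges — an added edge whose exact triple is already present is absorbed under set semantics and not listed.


step 1: rule r3; match: 0->0, 1->2, 2->4; deleted nodes (none); deleted edges (0,2,d); added nodes (none); added edges (0,2,s); (0,4,s); result: nodes: 0:N, 1:O, 2:N, 3:N, 4:C, 6:C, 7:N, 8:O, 9:C, 10:N edges: (0,2,s); (0,4,s); (0,6,d); (1,9,s); (2,3,d); (3,1,d); (3,10,d); (4,7,s); (6,9,s); (7,8,s); (8,2,s); (9,4,s)
step 2: rule r2; match: 0->0, 1->2, 2->4; deleted nodes 2; deleted edges (0,2,s); (2,3,d); (8,2,s); added nodes (none); added edges (none); result: nodes: 0:N, 1:O, 3:N, 4:C, 6:C, 7:N, 8:O, 9:C, 10:N edges: (0,4,s); (0,6,d); (1,9,s); (3,1,d); (3,10,d); (4,7,s); (6,9,s); (7,8,s); (9,4,s)
final:
nodes: 0:N, 1:O, 3:N, 4:C, 6:C, 7:N, 8:O, 9:C, 10:N
edges: (0,4,s); (0,6,d); (1,9,s); (3,1,d); (3,10,d); (4,7,s); (6,9,s); (7,8,s); (9,4,s)


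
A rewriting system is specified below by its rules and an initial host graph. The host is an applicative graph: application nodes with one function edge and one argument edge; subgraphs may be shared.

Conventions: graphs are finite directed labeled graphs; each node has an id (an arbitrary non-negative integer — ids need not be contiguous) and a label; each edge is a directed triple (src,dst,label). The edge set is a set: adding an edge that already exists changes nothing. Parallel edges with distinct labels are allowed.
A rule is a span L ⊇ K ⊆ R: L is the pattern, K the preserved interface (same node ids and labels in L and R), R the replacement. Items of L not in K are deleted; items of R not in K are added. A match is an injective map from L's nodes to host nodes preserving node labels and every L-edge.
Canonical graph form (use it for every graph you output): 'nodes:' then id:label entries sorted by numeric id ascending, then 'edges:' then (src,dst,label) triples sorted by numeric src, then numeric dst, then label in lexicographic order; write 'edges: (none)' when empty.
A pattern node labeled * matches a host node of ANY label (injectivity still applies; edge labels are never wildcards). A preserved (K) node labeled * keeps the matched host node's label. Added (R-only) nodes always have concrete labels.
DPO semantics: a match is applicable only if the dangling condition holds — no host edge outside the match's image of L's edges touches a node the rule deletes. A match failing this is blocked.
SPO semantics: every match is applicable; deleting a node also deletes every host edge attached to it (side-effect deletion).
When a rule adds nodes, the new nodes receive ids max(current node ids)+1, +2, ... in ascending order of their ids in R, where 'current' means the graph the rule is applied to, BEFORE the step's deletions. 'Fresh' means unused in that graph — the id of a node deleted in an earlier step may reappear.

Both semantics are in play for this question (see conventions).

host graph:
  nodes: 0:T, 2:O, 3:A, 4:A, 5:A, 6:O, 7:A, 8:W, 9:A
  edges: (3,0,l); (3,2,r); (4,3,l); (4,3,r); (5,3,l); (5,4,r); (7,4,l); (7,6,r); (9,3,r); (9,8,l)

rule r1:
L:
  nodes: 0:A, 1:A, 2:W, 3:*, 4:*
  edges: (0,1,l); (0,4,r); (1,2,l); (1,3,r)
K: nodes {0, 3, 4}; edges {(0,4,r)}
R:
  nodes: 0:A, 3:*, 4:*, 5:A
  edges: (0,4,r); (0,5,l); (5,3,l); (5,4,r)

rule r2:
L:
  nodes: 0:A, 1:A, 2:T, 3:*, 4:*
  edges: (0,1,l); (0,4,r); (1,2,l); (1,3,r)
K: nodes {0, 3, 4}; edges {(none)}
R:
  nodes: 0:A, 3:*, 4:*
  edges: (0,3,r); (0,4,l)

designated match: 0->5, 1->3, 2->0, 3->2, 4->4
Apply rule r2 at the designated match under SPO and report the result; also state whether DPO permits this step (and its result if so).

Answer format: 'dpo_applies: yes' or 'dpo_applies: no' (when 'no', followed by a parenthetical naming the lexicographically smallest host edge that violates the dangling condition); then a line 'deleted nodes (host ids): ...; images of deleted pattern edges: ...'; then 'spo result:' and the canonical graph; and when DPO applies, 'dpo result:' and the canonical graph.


dpo_applies: no
(the rule deletes node 3, which keeps host edge (4,3,l) outside the match image — the dangling condition fails, DPO blocks; SPO proceeds and side-deletes such edges)
deleted nodes (host ids): 0, 3; images of deleted pattern edges: (3,0,l); (3,2,r); (5,3,l); (5,4,r)
spo result:
nodes: 2:O, 4:A, 5:A, 6:O, 7:A, 8:W, 9:A
edges: (5,2,r); (5,4,l); (7,4,l); (7,6,r); (9,8,l)


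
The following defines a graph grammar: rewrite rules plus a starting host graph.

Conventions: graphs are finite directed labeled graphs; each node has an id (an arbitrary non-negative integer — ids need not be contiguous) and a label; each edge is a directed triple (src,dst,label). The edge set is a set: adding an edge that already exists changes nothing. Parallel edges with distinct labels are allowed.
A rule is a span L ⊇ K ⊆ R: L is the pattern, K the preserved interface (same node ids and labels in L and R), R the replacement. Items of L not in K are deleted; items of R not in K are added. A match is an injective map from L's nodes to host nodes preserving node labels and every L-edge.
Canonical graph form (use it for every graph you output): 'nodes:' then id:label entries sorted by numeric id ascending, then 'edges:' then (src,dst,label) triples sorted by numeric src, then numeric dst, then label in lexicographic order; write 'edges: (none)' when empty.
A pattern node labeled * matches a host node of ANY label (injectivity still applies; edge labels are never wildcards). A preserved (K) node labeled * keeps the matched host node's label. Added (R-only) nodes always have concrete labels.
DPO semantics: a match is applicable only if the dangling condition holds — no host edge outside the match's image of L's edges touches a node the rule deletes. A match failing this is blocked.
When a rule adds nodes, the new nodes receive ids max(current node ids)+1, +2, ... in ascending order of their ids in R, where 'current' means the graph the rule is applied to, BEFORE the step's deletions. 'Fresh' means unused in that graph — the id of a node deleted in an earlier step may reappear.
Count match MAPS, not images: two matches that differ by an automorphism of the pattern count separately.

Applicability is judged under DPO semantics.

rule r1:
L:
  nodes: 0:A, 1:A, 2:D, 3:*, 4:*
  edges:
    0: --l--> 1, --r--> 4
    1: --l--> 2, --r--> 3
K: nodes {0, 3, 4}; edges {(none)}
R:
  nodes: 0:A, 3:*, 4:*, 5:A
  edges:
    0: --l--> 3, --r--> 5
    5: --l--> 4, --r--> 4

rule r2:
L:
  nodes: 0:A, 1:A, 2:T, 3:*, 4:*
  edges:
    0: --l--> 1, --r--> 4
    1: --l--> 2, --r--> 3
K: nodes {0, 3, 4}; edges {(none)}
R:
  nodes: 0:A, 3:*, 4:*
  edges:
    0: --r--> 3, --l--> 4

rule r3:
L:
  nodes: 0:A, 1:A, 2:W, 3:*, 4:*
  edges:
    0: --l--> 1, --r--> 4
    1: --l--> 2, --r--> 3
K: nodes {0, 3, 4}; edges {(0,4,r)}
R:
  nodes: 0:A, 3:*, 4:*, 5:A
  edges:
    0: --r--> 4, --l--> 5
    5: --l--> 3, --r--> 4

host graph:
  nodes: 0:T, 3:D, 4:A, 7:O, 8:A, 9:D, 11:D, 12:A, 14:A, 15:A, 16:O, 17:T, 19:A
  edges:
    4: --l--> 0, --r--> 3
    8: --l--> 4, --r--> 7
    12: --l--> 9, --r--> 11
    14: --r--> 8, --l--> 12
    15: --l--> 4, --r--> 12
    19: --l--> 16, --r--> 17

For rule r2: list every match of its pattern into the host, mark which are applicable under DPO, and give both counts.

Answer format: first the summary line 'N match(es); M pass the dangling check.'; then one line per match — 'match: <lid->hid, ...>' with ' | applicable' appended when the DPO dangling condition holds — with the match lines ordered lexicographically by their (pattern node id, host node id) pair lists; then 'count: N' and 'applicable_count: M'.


2 match(es); 0 pass the dangling check.
match: 0->8, 1->4, 2->0, 3->3, 4->7
match: 0->15, 1->4, 2->0, 3->3, 4->12
count: 2
applicable_count: 0


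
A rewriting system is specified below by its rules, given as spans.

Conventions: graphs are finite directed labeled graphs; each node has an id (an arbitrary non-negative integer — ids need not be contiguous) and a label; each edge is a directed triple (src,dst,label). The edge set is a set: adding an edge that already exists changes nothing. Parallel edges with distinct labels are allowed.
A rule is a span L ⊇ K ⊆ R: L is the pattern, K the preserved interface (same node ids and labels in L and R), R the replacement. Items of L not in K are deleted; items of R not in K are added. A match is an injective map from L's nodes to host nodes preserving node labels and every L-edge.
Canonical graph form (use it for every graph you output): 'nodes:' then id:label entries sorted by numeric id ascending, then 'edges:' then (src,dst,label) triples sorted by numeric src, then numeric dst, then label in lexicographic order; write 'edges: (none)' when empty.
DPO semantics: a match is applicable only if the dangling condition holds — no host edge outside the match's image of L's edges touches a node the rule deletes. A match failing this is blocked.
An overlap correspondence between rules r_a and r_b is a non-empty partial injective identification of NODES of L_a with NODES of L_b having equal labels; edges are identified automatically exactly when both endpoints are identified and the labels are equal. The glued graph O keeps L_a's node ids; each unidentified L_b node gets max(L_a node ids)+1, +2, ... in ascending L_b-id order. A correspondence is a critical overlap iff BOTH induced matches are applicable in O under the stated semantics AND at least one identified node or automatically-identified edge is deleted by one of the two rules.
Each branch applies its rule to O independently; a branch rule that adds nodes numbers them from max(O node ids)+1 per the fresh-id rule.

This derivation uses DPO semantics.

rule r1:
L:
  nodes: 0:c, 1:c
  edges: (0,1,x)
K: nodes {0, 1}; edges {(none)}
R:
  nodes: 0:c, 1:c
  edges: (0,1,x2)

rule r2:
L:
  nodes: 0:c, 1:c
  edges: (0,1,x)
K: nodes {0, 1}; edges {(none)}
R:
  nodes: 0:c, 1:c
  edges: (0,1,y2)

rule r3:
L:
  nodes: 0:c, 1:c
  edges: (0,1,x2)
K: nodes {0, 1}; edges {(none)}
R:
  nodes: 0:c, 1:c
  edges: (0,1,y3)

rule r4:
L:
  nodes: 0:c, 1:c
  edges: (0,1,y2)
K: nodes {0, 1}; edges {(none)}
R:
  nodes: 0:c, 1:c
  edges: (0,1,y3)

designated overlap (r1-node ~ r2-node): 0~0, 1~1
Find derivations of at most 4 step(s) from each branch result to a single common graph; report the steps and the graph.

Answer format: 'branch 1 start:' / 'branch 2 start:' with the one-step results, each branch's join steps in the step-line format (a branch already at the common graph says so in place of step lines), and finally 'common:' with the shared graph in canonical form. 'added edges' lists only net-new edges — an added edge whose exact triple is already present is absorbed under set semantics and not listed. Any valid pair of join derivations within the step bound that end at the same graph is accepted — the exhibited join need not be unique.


branch 1 start:
nodes: 0:c, 1:c
edges: (0,1,x2)
branch 2 start:
nodes: 0:c, 1:c
edges: (0,1,y2)
branch 1 step 1: rule r3; match: 0->0, 1->1; deleted nodes (none); deleted edges (0,1,x2); added nodes (none); added edges (0,1,y3); result: nodes: 0:c, 1:c edges: (0,1,y3)
branch 2 step 1: rule r4; match: 0->0, 1->1; deleted nodes (none); deleted edges (0,1,y2); added nodes (none); added edges (0,1,y3); result: nodes: 0:c, 1:c edges: (0,1,y3)
common:
nodes: 0:c, 1:c
edges: (0,1,y3)


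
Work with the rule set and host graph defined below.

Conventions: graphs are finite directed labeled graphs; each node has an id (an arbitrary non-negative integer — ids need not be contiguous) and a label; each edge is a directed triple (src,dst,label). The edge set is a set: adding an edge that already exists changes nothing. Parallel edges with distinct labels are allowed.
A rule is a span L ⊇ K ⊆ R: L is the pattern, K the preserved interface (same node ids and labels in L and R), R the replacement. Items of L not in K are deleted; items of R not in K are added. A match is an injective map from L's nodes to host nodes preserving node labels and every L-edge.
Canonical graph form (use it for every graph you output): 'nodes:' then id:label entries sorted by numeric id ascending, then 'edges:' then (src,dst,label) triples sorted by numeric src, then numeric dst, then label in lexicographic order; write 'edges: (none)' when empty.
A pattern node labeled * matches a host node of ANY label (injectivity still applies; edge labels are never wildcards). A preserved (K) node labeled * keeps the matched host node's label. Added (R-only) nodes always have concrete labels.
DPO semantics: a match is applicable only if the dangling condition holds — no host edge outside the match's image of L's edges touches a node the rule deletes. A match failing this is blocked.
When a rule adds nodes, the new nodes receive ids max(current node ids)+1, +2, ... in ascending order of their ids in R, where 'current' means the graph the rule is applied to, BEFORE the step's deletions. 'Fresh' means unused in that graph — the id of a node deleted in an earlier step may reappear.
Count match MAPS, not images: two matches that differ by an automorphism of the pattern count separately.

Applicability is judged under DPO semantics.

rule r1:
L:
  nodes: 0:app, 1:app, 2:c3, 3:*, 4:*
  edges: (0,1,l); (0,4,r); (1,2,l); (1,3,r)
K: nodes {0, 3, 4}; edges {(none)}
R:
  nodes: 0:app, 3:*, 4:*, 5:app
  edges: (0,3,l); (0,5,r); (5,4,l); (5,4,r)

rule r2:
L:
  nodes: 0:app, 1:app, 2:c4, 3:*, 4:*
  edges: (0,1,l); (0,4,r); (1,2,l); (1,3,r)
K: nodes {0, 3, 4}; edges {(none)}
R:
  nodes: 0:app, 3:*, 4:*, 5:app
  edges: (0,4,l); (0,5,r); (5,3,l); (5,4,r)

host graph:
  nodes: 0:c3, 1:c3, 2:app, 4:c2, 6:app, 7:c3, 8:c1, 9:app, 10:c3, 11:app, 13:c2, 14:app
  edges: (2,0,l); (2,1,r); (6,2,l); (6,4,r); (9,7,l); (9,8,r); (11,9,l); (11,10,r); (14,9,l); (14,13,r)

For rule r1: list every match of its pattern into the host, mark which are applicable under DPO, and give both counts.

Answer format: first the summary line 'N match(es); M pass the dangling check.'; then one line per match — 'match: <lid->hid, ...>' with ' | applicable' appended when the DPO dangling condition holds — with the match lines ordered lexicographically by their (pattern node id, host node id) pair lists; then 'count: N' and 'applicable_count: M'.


3 match(es); 1 pass the dangling check.
match: 0->6, 1->2, 2->0, 3->1, 4->4 | applicable
match: 0->11, 1->9, 2->7, 3->8, 4->10
match: 0->14, 1->9, 2->7, 3->8, 4->13
count: 3
applicable_count: 1


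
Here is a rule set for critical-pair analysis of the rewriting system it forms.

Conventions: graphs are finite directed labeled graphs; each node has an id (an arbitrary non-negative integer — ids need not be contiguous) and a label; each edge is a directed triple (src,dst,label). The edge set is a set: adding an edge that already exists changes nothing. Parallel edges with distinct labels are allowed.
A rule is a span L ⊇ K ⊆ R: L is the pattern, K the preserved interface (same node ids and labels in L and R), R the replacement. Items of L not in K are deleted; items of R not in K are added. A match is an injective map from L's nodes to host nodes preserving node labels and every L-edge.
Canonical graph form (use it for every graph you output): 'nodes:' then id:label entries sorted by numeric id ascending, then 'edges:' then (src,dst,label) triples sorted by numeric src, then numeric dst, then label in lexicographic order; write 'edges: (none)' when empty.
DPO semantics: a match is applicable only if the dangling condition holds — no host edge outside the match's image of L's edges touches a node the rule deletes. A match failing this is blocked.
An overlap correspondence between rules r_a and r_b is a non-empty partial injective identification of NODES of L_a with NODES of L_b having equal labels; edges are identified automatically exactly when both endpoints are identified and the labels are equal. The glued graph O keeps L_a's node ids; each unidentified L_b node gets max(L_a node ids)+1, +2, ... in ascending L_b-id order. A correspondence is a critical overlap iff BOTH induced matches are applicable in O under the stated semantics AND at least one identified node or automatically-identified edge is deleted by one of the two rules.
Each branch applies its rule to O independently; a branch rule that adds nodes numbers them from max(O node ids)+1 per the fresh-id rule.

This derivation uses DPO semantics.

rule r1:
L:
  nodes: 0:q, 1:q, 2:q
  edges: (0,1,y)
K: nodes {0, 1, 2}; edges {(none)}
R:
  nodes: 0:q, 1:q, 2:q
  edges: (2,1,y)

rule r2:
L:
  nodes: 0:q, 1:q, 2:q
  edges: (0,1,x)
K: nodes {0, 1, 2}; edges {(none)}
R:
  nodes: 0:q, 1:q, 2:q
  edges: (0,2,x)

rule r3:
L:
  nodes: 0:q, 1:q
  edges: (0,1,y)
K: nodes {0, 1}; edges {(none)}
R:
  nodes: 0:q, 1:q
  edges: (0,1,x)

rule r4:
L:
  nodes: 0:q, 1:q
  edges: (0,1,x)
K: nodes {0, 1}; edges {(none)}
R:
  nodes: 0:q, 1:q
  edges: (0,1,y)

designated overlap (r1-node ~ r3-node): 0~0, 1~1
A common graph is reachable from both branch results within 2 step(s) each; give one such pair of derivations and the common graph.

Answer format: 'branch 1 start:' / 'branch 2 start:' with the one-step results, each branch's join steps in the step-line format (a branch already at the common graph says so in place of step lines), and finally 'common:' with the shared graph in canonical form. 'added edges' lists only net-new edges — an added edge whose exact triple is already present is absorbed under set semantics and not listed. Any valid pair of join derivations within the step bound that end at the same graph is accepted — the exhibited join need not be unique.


branch 1 start:
nodes: 0:q, 1:q, 2:q
edges: (2,1,y)
branch 2 start:
nodes: 0:q, 1:q, 2:q
edges: (0,1,x)
branch 1 step 1: rule r1; match: 0->2, 1->1, 2->0; deleted nodes (none); deleted edges (2,1,y); added nodes (none); added edges (0,1,y); result: nodes: 0:q, 1:q, 2:q edges: (0,1,y)
branch 2 step 1: rule r4; match: 0->0, 1->1; deleted nodes (none); deleted edges (0,1,x); added nodes (none); added edges (0,1,y); result: nodes: 0:q, 1:q, 2:q edges: (0,1,y)
common:
nodes: 0:q, 1:q, 2:q
edges: (0,1,y)


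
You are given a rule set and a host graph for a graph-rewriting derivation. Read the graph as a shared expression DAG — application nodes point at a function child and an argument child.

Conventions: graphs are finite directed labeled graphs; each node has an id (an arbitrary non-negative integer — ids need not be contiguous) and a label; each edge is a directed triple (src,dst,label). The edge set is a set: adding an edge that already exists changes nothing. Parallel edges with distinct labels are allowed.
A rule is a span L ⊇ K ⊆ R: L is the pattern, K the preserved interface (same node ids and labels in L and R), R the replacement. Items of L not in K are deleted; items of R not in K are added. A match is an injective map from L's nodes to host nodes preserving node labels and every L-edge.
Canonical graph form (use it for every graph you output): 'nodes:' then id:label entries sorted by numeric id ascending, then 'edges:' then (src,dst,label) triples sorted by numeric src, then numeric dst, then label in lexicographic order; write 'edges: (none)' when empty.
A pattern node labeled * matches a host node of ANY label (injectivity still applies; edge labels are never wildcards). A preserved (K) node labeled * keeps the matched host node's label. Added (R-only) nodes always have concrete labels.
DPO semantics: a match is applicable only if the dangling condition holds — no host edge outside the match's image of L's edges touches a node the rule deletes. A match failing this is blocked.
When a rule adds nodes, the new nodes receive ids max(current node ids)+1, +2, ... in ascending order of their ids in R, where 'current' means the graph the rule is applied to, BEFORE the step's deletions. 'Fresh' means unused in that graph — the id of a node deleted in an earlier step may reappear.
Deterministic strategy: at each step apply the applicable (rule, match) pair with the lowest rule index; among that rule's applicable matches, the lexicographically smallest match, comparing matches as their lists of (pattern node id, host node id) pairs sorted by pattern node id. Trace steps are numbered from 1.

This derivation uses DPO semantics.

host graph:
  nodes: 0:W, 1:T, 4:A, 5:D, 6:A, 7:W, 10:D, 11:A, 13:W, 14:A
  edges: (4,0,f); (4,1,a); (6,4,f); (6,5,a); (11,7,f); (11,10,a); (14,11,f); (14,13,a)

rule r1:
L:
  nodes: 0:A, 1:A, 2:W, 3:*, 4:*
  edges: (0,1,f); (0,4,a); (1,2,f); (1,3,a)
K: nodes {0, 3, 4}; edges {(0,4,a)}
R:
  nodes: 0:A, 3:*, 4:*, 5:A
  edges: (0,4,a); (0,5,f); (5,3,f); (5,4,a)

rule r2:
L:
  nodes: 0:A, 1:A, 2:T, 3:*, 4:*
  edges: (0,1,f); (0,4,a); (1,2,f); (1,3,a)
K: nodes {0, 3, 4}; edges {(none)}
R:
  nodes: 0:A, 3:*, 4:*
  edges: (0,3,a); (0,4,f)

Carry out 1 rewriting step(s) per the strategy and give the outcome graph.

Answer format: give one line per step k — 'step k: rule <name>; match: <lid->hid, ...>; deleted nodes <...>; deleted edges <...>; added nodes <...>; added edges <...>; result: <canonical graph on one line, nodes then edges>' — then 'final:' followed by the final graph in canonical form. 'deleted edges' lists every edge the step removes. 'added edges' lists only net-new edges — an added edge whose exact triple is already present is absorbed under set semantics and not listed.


step 1: rule r1; match: 0->6, 1->4, 2->0, 3->1, 4->5; deleted nodes 0, 4; deleted edges (4,0,f); (4,1,a); (6,4,f); added nodes 15; added edges (6,15,f); (15,1,f); (15,5,a); result: nodes: 1:T, 5:D, 6:A, 7:W, 10:D, 11:A, 13:W, 14:A, 15:A edges: (6,5,a); (6,15,f); (11,7,f); (11,10,a); (14,11,f); (14,13,a); (15,1,f); (15,5,a)
final:
nodes: 1:T, 5:D, 6:A, 7:W, 10:D, 11:A, 13:W, 14:A, 15:A
edges: (6,5,a); (6,15,f); (11,7,f); (11,10,a); (14,11,f); (14,13,a); (15,1,f); (15,5,a)


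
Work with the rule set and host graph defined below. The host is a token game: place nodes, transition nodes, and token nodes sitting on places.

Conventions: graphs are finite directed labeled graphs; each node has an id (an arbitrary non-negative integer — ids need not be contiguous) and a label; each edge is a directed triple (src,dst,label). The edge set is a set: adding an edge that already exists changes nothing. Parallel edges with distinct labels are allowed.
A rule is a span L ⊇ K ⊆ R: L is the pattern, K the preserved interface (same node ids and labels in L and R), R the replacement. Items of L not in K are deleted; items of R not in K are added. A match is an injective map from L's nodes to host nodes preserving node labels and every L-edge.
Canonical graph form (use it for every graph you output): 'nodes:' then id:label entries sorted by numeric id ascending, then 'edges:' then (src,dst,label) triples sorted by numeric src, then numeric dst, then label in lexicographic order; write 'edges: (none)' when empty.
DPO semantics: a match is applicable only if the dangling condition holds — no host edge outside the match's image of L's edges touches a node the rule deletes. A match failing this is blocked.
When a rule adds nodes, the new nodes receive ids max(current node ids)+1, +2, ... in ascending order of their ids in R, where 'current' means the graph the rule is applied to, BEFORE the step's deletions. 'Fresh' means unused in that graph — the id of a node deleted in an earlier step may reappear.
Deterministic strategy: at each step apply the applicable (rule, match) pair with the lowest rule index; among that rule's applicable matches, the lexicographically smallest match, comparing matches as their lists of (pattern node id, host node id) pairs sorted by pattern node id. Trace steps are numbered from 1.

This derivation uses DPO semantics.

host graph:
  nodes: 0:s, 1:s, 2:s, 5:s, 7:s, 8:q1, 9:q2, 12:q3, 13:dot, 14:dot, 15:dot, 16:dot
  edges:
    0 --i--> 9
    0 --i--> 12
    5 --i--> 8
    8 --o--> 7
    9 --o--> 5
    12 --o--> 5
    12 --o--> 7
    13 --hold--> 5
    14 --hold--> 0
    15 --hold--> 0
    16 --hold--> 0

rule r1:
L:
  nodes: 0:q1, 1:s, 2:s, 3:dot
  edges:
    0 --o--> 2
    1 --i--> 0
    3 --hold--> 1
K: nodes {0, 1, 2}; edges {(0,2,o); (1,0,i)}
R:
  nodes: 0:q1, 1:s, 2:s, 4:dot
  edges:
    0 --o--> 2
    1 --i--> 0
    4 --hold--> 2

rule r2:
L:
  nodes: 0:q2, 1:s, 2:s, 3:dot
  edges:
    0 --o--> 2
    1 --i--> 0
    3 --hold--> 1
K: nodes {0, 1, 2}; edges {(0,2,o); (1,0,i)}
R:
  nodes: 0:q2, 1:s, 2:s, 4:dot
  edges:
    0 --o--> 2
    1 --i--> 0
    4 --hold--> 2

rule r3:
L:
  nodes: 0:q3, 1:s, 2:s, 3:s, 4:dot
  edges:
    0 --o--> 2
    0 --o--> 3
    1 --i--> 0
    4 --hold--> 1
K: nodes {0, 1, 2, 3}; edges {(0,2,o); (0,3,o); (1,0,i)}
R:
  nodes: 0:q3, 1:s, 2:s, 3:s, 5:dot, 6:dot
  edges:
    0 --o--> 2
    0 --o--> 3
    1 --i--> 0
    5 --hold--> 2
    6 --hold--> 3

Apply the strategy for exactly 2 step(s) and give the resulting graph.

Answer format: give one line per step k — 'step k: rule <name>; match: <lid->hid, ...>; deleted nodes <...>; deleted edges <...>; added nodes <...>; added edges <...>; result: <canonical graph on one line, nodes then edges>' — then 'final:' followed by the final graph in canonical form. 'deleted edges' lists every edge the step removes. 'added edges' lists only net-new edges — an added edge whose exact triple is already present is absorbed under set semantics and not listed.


step 1: rule r1; match: 0->8, 1->5, 2->7, 3->13; deleted nodes 13; deleted edges (13,5,hold); added nodes 17; added edges (17,7,hold); result: nodes: 0:s, 1:s, 2:s, 5:s, 7:s, 8:q1, 9:q2, 12:q3, 14:dot, 15:dot, 16:dot, 17:dot edges: (0,9,i); (0,12,i); (5,8,i); (8,7,o); (9,5,o); (12,5,o); (12,7,o); (14,0,hold); (15,0,hold); (16,0,hold); (17,7,hold)
step 2: rule r2; match: 0->9, 1->0, 2->5, 3->14; deleted nodes 14; deleted edges (14,0,hold); added nodes 18; added edges (18,5,hold); result: nodes: 0:s, 1:s, 2:s, 5:s, 7:s, 8:q1, 9:q2, 12:q3, 15:dot, 16:dot, 17:dot, 18:dot edges: (0,9,i); (0,12,i); (5,8,i); (8,7,o); (9,5,o); (12,5,o); (12,7,o); (15,0,hold); (16,0,hold); (17,7,hold); (18,5,hold)
final:
nodes: 0:s, 1:s, 2:s, 5:s, 7:s, 8:q1, 9:q2, 12:q3, 15:dot, 16:dot, 17:dot, 18:dot
edges: (0,9,i); (0,12,i); (5,8,i); (8,7,o); (9,5,o); (12,5,o); (12,7,o); (15,0,hold); (16,0,hold); (17,7,hold); (18,5,hold)


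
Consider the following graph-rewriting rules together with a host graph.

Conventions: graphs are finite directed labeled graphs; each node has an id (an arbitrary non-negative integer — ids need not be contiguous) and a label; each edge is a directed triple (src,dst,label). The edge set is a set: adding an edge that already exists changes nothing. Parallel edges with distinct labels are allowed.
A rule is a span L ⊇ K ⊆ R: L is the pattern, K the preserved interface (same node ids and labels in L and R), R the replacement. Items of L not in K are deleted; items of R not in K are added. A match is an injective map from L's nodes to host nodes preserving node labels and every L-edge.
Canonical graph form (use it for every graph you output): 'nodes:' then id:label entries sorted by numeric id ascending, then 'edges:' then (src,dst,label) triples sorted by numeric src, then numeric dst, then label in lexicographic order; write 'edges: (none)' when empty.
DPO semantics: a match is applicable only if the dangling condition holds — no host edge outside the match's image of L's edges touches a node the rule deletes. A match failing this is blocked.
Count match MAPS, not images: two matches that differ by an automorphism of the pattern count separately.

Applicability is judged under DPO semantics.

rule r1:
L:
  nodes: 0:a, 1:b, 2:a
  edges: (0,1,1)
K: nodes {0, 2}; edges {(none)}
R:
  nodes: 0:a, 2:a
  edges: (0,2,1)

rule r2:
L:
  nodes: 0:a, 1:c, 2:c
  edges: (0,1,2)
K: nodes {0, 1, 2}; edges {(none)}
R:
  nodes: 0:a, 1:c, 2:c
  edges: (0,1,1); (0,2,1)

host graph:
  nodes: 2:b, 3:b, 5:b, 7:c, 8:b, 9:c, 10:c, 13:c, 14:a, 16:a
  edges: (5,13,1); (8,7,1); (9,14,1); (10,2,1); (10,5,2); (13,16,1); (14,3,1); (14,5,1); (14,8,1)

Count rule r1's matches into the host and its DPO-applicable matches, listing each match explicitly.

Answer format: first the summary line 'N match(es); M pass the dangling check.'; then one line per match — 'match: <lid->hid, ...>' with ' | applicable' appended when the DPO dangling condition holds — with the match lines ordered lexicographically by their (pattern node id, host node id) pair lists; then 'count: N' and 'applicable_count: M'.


3 match(es); 1 pass the dangling check.
match: 0->14, 1->3, 2->16 | applicable
match: 0->14, 1->5, 2->16
match: 0->14, 1->8, 2->16
count: 3
applicable_count: 1
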